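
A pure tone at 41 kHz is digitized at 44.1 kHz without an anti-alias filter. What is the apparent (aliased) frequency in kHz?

3.1 kHz

Nyquist = 44,100/2 = 22,050 Hz; 41,000 Hz exceeds it.
Alias = |41,000 − 1×44,100| = |41,000 − 44,100| = 3,100 Hz = 3.1 kHz.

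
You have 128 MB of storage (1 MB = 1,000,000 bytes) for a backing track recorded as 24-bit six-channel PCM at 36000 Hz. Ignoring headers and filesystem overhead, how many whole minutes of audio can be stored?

Uncompressed byte rate = 36,000 × 3 × 6 = 648,000 bytes/s.
Capacity = 128 × 1,000,000 = 128,000,000 bytes.
128,000,000 / 648,000 ≈ 197.53 s → 3 minutes.

3 minutes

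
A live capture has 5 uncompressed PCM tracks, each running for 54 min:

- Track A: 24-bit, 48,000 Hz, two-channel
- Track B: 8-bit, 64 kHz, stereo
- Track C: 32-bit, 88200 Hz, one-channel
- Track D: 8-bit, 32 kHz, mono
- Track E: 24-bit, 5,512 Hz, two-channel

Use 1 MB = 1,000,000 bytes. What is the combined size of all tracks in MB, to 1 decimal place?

2701.7 MB

54 min = 3,240 s.
Track A: 48,000 × 3,240 × 3 × 2 = 933,120,000 bytes.
Track B: 64,000 × 3,240 × 1 × 2 = 414,720,000 bytes.
Track C: 88,200 × 3,240 × 4 × 1 = 1,143,072,000 bytes.
Track D: 32,000 × 3,240 × 1 × 1 = 103,680,000 bytes.
Track E: 5,512 × 3,240 × 3 × 2 = 107,153,280 bytes.
Total = 2,701,745,280 bytes = 2701.7 MB.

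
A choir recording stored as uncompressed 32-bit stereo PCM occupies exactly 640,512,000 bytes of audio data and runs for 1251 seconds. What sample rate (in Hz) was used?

Bytes = sample_rate × seconds × bytes_per_sample × channels.
sample_rate = 640,512,000 / (1,251 × 4 × 2) = 640,512,000 / 10,008 = 64,000 Hz.

64,000 Hz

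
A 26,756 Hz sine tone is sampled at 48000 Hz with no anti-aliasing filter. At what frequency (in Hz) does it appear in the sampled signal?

21,244 Hz

Nyquist = 48,000/2 = 24,000 Hz; 26,756 Hz exceeds it.
Alias = |26,756 − 1×48,000| = |26,756 − 48,000| = 21,244 Hz.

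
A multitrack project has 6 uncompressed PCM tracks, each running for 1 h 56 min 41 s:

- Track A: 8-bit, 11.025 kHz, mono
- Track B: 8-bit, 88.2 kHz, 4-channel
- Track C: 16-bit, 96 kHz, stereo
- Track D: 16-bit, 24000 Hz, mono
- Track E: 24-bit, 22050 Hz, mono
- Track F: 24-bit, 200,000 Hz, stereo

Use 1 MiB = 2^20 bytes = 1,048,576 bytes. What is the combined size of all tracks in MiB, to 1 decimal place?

13767.1 MiB

1 h 56 min 41 s = 7,001 s.
Track A: 11,025 × 7,001 × 1 × 1 = 77,186,025 bytes.
Track B: 88,200 × 7,001 × 1 × 4 = 2,469,952,800 bytes.
Track C: 96,000 × 7,001 × 2 × 2 = 2,688,384,000 bytes.
Track D: 24,000 × 7,001 × 2 × 1 = 336,048,000 bytes.
Track E: 22,050 × 7,001 × 3 × 1 = 463,116,150 bytes.
Track F: 200,000 × 7,001 × 3 × 2 = 8,401,200,000 bytes.
Total = 14,435,886,975 bytes = 13767.1 MiB.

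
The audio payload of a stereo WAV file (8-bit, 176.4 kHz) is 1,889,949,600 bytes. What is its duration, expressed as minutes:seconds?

Byte rate = 176,400 × 1 × 2 = 352,800 bytes/s.
Duration = 1,889,949,600 / 352,800 = 5,357 s.
5,357 s = 89:17.

89:17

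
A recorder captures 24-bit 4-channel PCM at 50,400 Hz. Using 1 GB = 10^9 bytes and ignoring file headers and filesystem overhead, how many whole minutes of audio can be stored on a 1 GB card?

Uncompressed byte rate = 50,400 × 3 × 4 = 604,800 bytes/s.
Capacity = 1 × 1,000,000,000 = 1,000,000,000 bytes.
1,000,000,000 / 604,800 ≈ 1653.44 s → 27 minutes.

27 minutes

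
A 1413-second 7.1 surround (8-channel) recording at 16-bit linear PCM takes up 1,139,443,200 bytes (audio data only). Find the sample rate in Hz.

Bytes = sample_rate × seconds × bytes_per_sample × channels.
sample_rate = 1,139,443,200 / (1,413 × 2 × 8) = 1,139,443,200 / 22,608 = 50,400 Hz.

50,400 Hz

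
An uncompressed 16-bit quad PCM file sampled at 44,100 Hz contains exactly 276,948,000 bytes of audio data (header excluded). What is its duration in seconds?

785 seconds

Byte rate = 44,100 × 2 × 4 = 352,800 bytes/s.
Duration = 276,948,000 / 352,800 = 785 s.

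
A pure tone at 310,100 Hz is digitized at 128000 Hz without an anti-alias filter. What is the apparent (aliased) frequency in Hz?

54,100 Hz

Nyquist = 128,000/2 = 64,000 Hz; 310,100 Hz exceeds it.
Alias = |310,100 − 2×128,000| = |310,100 − 256,000| = 54,100 Hz.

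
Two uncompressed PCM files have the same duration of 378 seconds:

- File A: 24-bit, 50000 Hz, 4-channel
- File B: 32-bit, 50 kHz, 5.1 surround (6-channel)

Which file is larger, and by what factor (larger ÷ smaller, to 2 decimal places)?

File B, by a factor of 2.00

File A: 50,000 × 3 × 4 = 600,000 bytes/s.
File B: 50,000 × 4 × 6 = 1,200,000 bytes/s.
File B is larger; ratio = 453,600,000 / 226,800,000 = 2.00.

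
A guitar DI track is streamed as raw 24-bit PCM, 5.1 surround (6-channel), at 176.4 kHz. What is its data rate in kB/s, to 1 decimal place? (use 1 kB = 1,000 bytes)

Bit rate = 176,400 × 24 × 6 = 25,401,600 bits/s.
25,401,600 / 8 = 3,175,200 B/s = 3175.2 kB/s.

3175.2 kB/s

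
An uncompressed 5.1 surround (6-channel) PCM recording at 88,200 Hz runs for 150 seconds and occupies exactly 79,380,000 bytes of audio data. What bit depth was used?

Bytes per sample = 79,380,000 / (88,200 × 150 × 6) = 79,380,000 / 79,380,000 = 1.
Bit depth = 1 × 8 = 8 bits.

8 bits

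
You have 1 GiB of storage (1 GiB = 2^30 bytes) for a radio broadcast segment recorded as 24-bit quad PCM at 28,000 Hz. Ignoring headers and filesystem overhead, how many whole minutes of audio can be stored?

Uncompressed byte rate = 28,000 × 3 × 4 = 336,000 bytes/s.
Capacity = 1 × 1,073,741,824 = 1,073,741,824 bytes.
1,073,741,824 / 336,000 ≈ 3195.66 s → 53 minutes.

53 minutes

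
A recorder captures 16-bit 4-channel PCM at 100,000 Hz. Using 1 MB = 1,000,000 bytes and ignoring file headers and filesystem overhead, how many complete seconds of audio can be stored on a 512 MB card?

640 seconds

Uncompressed byte rate = 100,000 × 2 × 4 = 800,000 bytes/s.
Capacity = 512 × 1,000,000 = 512,000,000 bytes.
512,000,000 / 800,000 ≈ 640 s → 640 seconds.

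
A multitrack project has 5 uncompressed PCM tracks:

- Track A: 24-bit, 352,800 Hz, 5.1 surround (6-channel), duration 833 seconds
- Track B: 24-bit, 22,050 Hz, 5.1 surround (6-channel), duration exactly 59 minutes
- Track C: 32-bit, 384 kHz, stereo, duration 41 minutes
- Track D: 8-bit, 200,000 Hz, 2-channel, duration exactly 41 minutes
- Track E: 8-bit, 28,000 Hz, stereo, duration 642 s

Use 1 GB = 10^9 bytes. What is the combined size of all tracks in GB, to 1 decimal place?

15.3 GB

Track A: 352,800 × 833 × 3 × 6 = 5,289,883,200 bytes.
Track B: exactly 59 minutes = 3,540 s; 22,050 × 3,540 × 3 × 6 = 1,405,026,000 bytes.
Track C: 41 minutes = 2,460 s; 384,000 × 2,460 × 4 × 2 = 7,557,120,000 bytes.
Track D: exactly 41 minutes = 2,460 s; 200,000 × 2,460 × 1 × 2 = 984,000,000 bytes.
Track E: 28,000 × 642 × 1 × 2 = 35,952,000 bytes.
Total = 15,271,981,200 bytes = 15.3 GB.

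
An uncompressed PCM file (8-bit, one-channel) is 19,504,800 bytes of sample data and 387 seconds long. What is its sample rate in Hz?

50,400 Hz

Bytes = sample_rate × seconds × bytes_per_sample × channels.
sample_rate = 19,504,800 / (387 × 1 × 1) = 19,504,800 / 387 = 50,400 Hz.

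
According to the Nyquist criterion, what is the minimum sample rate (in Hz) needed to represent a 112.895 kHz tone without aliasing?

225,790 Hz

Minimum sample rate = 2 × 112,895 Hz = 225,790 Hz.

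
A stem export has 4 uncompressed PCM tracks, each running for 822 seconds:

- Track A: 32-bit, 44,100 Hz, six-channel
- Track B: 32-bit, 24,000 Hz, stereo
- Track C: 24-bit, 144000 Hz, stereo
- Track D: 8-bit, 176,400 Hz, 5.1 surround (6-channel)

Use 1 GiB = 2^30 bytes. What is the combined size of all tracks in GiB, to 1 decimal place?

2.4 GiB

Track A: 44,100 × 822 × 4 × 6 = 870,004,800 bytes.
Track B: 24,000 × 822 × 4 × 2 = 157,824,000 bytes.
Track C: 144,000 × 822 × 3 × 2 = 710,208,000 bytes.
Track D: 176,400 × 822 × 1 × 6 = 870,004,800 bytes.
Total = 2,608,041,600 bytes = 2.4 GiB.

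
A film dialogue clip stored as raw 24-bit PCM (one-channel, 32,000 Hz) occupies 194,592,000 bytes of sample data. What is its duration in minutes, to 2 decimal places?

33.78 minutes

Byte rate = 32,000 × 3 × 1 = 96,000 bytes/s.
Duration = 194,592,000 / 96,000 = 2,027 s.
2,027 s / 60 = 33.78 minutes.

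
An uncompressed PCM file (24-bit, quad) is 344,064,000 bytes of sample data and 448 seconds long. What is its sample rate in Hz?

Bytes = sample_rate × seconds × bytes_per_sample × channels.
sample_rate = 344,064,000 / (448 × 3 × 4) = 344,064,000 / 5,376 = 64,000 Hz.

64,000 Hz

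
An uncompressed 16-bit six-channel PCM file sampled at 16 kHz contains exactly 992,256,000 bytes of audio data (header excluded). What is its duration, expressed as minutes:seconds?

86:08

Byte rate = 16,000 × 2 × 6 = 192,000 bytes/s.
Duration = 992,256,000 / 192,000 = 5,168 s.
5,168 s = 86:08.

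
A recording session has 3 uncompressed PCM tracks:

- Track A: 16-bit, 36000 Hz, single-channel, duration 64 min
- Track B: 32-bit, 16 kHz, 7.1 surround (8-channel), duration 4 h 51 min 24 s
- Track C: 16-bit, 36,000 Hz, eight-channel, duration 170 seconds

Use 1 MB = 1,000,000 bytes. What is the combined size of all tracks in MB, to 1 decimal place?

9326.2 MB

Track A: 64 min = 3,840 s; 36,000 × 3,840 × 2 × 1 = 276,480,000 bytes.
Track B: 4 h 51 min 24 s = 17,484 s; 16,000 × 17,484 × 4 × 8 = 8,951,808,000 bytes.
Track C: 36,000 × 170 × 2 × 8 = 97,920,000 bytes.
Total = 9,326,208,000 bytes = 9326.2 MB.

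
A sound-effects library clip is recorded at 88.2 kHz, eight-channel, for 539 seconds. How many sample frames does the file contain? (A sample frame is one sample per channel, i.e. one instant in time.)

47,539,800 sample frames

88,200 samples/s × 539 s = 47,539,800 frames.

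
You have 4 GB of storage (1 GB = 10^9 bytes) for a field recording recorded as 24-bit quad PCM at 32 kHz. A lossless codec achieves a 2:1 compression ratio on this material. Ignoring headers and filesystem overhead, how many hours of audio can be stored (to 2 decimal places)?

Uncompressed byte rate = 32,000 × 3 × 4 = 384,000 bytes/s.
After 2:1 compression, effective rate ≈ 192000 bytes/s.
Capacity = 4 × 1,000,000,000 = 4,000,000,000 bytes.
4,000,000,000 / effective rate ≈ 20833.33 s → 5.79 hours.

5.79 hours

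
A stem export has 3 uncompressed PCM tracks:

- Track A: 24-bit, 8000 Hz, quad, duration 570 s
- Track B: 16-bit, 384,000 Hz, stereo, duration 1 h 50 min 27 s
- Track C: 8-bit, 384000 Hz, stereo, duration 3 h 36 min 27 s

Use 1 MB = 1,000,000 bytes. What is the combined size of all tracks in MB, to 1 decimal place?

20207.8 MB

Track A: 8,000 × 570 × 3 × 4 = 54,720,000 bytes.
Track B: 1 h 50 min 27 s = 6,627 s; 384,000 × 6,627 × 2 × 2 = 10,179,072,000 bytes.
Track C: 3 h 36 min 27 s = 12,987 s; 384,000 × 12,987 × 1 × 2 = 9,974,016,000 bytes.
Total = 20,207,808,000 bytes = 20207.8 MB.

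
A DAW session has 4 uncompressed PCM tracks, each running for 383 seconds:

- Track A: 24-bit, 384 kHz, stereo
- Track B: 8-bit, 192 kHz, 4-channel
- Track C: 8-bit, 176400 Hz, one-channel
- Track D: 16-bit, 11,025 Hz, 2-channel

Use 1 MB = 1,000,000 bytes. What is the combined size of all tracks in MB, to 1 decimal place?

1261.0 MB

Track A: 384,000 × 383 × 3 × 2 = 882,432,000 bytes.
Track B: 192,000 × 383 × 1 × 4 = 294,144,000 bytes.
Track C: 176,400 × 383 × 1 × 1 = 67,561,200 bytes.
Track D: 11,025 × 383 × 2 × 2 = 16,890,300 bytes.
Total = 1,261,027,500 bytes = 1261.0 MB.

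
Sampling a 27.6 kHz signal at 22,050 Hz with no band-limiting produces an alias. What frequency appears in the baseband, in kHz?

5.55 kHz

Nyquist = 22,050/2 = 11,025 Hz; 27,600 Hz exceeds it.
Alias = |27,600 − 1×22,050| = |27,600 − 22,050| = 5,550 Hz = 5.55 kHz.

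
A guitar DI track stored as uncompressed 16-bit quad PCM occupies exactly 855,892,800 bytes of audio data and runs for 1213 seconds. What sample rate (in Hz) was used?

Bytes = sample_rate × seconds × bytes_per_sample × channels.
sample_rate = 855,892,800 / (1,213 × 2 × 4) = 855,892,800 / 9,704 = 88,200 Hz.

88,200 Hz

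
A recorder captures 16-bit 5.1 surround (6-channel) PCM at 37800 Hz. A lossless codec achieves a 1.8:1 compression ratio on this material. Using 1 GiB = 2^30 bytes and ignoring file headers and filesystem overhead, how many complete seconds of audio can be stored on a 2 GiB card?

8,521 seconds

Uncompressed byte rate = 37,800 × 2 × 6 = 453,600 bytes/s.
After 1.8:1 compression, effective rate ≈ 252000 bytes/s.
Capacity = 2 × 1,073,741,824 = 2,147,483,648 bytes.
2,147,483,648 / effective rate ≈ 8521.76 s → 8,521 seconds.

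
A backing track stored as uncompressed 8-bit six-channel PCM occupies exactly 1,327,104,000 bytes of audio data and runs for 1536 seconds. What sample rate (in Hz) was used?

144,000 Hz

Bytes = sample_rate × seconds × bytes_per_sample × channels.
sample_rate = 1,327,104,000 / (1,536 × 1 × 6) = 1,327,104,000 / 9,216 = 144,000 Hz.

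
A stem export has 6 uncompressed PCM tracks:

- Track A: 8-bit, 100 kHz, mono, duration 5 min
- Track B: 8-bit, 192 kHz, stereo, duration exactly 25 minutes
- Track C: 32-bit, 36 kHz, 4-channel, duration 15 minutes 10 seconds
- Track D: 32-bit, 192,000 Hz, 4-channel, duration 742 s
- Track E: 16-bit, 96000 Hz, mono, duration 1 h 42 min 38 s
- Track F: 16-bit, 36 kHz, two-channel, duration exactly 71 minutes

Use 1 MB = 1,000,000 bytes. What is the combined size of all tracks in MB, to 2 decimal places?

5205.36 MB

Track A: 5 min = 300 s; 100,000 × 300 × 1 × 1 = 30,000,000 bytes.
Track B: exactly 25 minutes = 1,500 s; 192,000 × 1,500 × 1 × 2 = 576,000,000 bytes.
Track C: 15 minutes 10 seconds = 910 s; 36,000 × 910 × 4 × 4 = 524,160,000 bytes.
Track D: 192,000 × 742 × 4 × 4 = 2,279,424,000 bytes.
Track E: 1 h 42 min 38 s = 6,158 s; 96,000 × 6,158 × 2 × 1 = 1,182,336,000 bytes.
Track F: exactly 71 minutes = 4,260 s; 36,000 × 4,260 × 2 × 2 = 613,440,000 bytes.
Total = 5,205,360,000 bytes = 5205.36 MB.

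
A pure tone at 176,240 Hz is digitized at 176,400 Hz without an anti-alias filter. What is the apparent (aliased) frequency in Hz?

160 Hz

Nyquist = 176,400/2 = 88,200 Hz; 176,240 Hz exceeds it.
Alias = |176,240 − 1×176,400| = |176,240 − 176,400| = 160 Hz.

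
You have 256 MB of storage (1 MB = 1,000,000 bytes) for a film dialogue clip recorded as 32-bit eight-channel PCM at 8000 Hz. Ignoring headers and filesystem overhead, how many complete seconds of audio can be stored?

Uncompressed byte rate = 8,000 × 4 × 8 = 256,000 bytes/s.
Capacity = 256 × 1,000,000 = 256,000,000 bytes.
256,000,000 / 256,000 ≈ 1000 s → 1,000 seconds.

1,000 seconds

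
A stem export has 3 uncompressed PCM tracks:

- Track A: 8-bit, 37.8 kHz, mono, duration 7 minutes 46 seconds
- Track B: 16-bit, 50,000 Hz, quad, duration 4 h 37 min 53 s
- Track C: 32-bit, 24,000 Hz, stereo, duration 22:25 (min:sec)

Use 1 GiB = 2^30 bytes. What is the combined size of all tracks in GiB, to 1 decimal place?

6.5 GiB

Track A: 7 minutes 46 seconds = 466 s; 37,800 × 466 × 1 × 1 = 17,614,800 bytes.
Track B: 4 h 37 min 53 s = 16,673 s; 50,000 × 16,673 × 2 × 4 = 6,669,200,000 bytes.
Track C: 22:25 (min:sec) = 1,345 s; 24,000 × 1,345 × 4 × 2 = 258,240,000 bytes.
Total = 6,945,054,800 bytes = 6.5 GiB.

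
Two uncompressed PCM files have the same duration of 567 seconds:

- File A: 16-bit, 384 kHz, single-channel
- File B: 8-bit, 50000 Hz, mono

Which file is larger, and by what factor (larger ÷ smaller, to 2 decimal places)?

File A, by a factor of 15.36

File A: 384,000 × 2 × 1 = 768,000 bytes/s.
File B: 50,000 × 1 × 1 = 50,000 bytes/s.
File A is larger; ratio = 435,456,000 / 28,350,000 = 15.36.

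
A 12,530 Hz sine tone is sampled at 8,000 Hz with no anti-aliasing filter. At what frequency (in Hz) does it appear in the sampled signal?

Nyquist = 8,000/2 = 4,000 Hz; 12,530 Hz exceeds it.
Alias = |12,530 − 2×8,000| = |12,530 − 16,000| = 3,470 Hz.

3,470 Hz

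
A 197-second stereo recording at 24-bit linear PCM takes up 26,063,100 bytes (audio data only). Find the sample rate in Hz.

Bytes = sample_rate × seconds × bytes_per_sample × channels.
sample_rate = 26,063,100 / (197 × 3 × 2) = 26,063,100 / 1,182 = 22,050 Hz.

22,050 Hz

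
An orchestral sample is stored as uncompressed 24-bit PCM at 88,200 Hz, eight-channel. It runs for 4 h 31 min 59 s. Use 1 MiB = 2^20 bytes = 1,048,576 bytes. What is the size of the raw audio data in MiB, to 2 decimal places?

32943.78 MiB

Duration = 4 h 31 min 59 s = 16,319 s.
Bytes = 88,200 samples/s × 16,319 s × 3 bytes/sample × 8 ch = 34,544,059,200 bytes.
34,544,059,200 / 1,048,576 = 32943.78 MiB.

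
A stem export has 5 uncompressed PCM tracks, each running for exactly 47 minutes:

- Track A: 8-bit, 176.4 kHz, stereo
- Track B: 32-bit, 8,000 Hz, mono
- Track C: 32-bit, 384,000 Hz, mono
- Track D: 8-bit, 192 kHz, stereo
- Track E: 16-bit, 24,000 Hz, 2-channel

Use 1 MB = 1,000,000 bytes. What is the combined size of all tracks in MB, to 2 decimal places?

exactly 47 minutes = 2,820 s.
Track A: 176,400 × 2,820 × 1 × 2 = 994,896,000 bytes.
Track B: 8,000 × 2,820 × 4 × 1 = 90,240,000 bytes.
Track C: 384,000 × 2,820 × 4 × 1 = 4,331,520,000 bytes.
Track D: 192,000 × 2,820 × 1 × 2 = 1,082,880,000 bytes.
Track E: 24,000 × 2,820 × 2 × 2 = 270,720,000 bytes.
Total = 6,770,256,000 bytes = 6770.26 MB.

6770.26 MB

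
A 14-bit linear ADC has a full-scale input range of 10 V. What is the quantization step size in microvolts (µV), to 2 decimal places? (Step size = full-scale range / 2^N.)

10 V / 2^14 = 10 / 16,384 V = 610.35 µV.

610.35 µV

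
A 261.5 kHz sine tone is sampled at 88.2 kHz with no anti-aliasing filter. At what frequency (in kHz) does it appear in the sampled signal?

Nyquist = 88,200/2 = 44,100 Hz; 261,500 Hz exceeds it.
Alias = |261,500 − 3×88,200| = |261,500 − 264,600| = 3,100 Hz = 3.1 kHz.

3.1 kHz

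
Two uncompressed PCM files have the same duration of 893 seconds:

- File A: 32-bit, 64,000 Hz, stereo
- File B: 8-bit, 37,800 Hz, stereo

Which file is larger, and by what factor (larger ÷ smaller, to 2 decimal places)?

File A, by a factor of 6.77

File A: 64,000 × 4 × 2 = 512,000 bytes/s.
File B: 37,800 × 1 × 2 = 75,600 bytes/s.
File A is larger; ratio = 457,216,000 / 67,510,800 = 6.77.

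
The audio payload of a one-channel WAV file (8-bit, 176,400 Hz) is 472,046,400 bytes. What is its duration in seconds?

Byte rate = 176,400 × 1 × 1 = 176,400 bytes/s.
Duration = 472,046,400 / 176,400 = 2,676 s.

2,676 seconds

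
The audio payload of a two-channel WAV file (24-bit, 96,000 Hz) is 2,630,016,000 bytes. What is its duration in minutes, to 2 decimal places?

Byte rate = 96,000 × 3 × 2 = 576,000 bytes/s.
Duration = 2,630,016,000 / 576,000 = 4,566 s.
4,566 s / 60 = 76.10 minutes.

76.10 minutes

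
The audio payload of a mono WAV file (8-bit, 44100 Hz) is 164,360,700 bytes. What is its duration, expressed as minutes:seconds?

62:07

Byte rate = 44,100 × 1 × 1 = 44,100 bytes/s.
Duration = 164,360,700 / 44,100 = 3,727 s.
3,727 s = 62:07.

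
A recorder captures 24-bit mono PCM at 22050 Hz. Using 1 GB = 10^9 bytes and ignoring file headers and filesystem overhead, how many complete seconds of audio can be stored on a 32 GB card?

483,749 seconds

Uncompressed byte rate = 22,050 × 3 × 1 = 66,150 bytes/s.
Capacity = 32 × 1,000,000,000 = 32,000,000,000 bytes.
32,000,000,000 / 66,150 ≈ 483749.06 s → 483,749 seconds.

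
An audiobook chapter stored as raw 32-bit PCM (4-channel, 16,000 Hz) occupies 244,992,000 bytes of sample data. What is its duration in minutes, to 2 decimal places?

15.95 minutes

Byte rate = 16,000 × 4 × 4 = 256,000 bytes/s.
Duration = 244,992,000 / 256,000 = 957 s.
957 s / 60 = 15.95 minutes.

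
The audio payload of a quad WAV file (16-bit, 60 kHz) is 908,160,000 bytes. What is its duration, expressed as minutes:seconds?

Byte rate = 60,000 × 2 × 4 = 480,000 bytes/s.
Duration = 908,160,000 / 480,000 = 1,892 s.
1,892 s = 31:32.

31:32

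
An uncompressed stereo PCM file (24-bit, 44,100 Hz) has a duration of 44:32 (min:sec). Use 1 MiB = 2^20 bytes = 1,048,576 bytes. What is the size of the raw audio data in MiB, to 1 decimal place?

Duration = 44:32 (min:sec) = 2,672 s.
Bytes = 44,100 samples/s × 2,672 s × 3 bytes/sample × 2 ch = 707,011,200 bytes.
707,011,200 / 1,048,576 = 674.3 MiB.

674.3 MiB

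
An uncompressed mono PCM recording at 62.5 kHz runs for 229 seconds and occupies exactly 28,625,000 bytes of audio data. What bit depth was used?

16 bits

Bytes per sample = 28,625,000 / (62,500 × 229 × 1) = 28,625,000 / 14,312,500 = 2.
Bit depth = 2 × 8 = 16 bits.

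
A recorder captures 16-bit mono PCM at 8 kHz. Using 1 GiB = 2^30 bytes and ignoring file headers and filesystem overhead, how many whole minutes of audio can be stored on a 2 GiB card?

Uncompressed byte rate = 8,000 × 2 × 1 = 16,000 bytes/s.
Capacity = 2 × 1,073,741,824 = 2,147,483,648 bytes.
2,147,483,648 / 16,000 ≈ 134217.73 s → 2,236 minutes.

2,236 minutes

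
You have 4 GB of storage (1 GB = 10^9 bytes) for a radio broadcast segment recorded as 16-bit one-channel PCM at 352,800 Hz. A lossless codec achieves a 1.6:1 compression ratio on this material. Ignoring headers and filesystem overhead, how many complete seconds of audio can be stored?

9,070 seconds

Uncompressed byte rate = 352,800 × 2 × 1 = 705,600 bytes/s.
After 1.6:1 compression, effective rate ≈ 441000 bytes/s.
Capacity = 4 × 1,000,000,000 = 4,000,000,000 bytes.
4,000,000,000 / effective rate ≈ 9070.29 s → 9,070 seconds.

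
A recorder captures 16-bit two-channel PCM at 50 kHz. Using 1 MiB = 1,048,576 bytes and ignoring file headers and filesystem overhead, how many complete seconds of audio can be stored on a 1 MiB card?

5 seconds

Uncompressed byte rate = 50,000 × 2 × 2 = 200,000 bytes/s.
Capacity = 1 × 1,048,576 = 1,048,576 bytes.
1,048,576 / 200,000 ≈ 5.24 s → 5 seconds.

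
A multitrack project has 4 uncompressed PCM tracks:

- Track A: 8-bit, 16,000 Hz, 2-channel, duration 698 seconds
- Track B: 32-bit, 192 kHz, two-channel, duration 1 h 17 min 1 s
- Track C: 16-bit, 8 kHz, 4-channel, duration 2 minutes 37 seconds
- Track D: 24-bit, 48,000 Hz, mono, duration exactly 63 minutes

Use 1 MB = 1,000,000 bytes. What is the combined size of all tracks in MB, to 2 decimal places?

Track A: 16,000 × 698 × 1 × 2 = 22,336,000 bytes.
Track B: 1 h 17 min 1 s = 4,621 s; 192,000 × 4,621 × 4 × 2 = 7,097,856,000 bytes.
Track C: 2 minutes 37 seconds = 157 s; 8,000 × 157 × 2 × 4 = 10,048,000 bytes.
Track D: exactly 63 minutes = 3,780 s; 48,000 × 3,780 × 3 × 1 = 544,320,000 bytes.
Total = 7,674,560,000 bytes = 7674.56 MB.

7674.56 MB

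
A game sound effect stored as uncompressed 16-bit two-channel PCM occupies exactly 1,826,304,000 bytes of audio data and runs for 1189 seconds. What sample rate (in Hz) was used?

384,000 Hz

Bytes = sample_rate × seconds × bytes_per_sample × channels.
sample_rate = 1,826,304,000 / (1,189 × 2 × 2) = 1,826,304,000 / 4,756 = 384,000 Hz.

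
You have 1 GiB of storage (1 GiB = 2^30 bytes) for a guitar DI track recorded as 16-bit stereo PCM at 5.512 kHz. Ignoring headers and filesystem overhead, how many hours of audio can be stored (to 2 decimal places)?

13.53 hours

Uncompressed byte rate = 5,512 × 2 × 2 = 22,048 bytes/s.
Capacity = 1 × 1,073,741,824 = 1,073,741,824 bytes.
1,073,741,824 / 22,048 ≈ 48700.19 s → 13.53 hours.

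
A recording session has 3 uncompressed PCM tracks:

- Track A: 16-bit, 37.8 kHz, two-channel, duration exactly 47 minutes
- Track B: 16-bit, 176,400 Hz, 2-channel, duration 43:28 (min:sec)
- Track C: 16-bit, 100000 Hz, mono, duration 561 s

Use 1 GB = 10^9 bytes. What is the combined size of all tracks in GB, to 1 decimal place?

2.4 GB

Track A: exactly 47 minutes = 2,820 s; 37,800 × 2,820 × 2 × 2 = 426,384,000 bytes.
Track B: 43:28 (min:sec) = 2,608 s; 176,400 × 2,608 × 2 × 2 = 1,840,204,800 bytes.
Track C: 100,000 × 561 × 2 × 1 = 112,200,000 bytes.
Total = 2,378,788,800 bytes = 2.4 GB.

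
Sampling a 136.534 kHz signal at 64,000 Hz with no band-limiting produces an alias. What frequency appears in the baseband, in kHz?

8.534 kHz

Nyquist = 64,000/2 = 32,000 Hz; 136,534 Hz exceeds it.
Alias = |136,534 − 2×64,000| = |136,534 − 128,000| = 8,534 Hz = 8.534 kHz.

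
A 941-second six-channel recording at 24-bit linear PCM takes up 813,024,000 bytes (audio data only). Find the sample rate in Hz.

Bytes = sample_rate × seconds × bytes_per_sample × channels.
sample_rate = 813,024,000 / (941 × 3 × 6) = 813,024,000 / 16,938 = 48,000 Hz.

48,000 Hz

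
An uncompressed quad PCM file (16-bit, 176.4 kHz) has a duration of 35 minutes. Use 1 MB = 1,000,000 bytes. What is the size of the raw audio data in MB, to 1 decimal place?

Duration = 35 minutes = 2,100 s.
Bytes = 176,400 samples/s × 2,100 s × 2 bytes/sample × 4 ch = 2,963,520,000 bytes.
2,963,520,000 / 1,000,000 = 2963.5 MB.

2963.5 MB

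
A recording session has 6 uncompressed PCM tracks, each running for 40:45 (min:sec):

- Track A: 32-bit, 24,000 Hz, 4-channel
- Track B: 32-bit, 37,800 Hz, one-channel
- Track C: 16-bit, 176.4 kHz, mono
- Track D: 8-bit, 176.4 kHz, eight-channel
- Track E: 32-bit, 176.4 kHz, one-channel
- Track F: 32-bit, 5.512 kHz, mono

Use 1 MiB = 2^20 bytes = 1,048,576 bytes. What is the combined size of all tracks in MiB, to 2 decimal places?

7057.80 MiB

40:45 (min:sec) = 2,445 s.
Track A: 24,000 × 2,445 × 4 × 4 = 938,880,000 bytes.
Track B: 37,800 × 2,445 × 4 × 1 = 369,684,000 bytes.
Track C: 176,400 × 2,445 × 2 × 1 = 862,596,000 bytes.
Track D: 176,400 × 2,445 × 1 × 8 = 3,450,384,000 bytes.
Track E: 176,400 × 2,445 × 4 × 1 = 1,725,192,000 bytes.
Track F: 5,512 × 2,445 × 4 × 1 = 53,907,360 bytes.
Total = 7,400,643,360 bytes = 7057.80 MiB.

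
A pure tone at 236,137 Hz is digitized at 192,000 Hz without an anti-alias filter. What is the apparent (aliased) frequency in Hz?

44,137 Hz

Nyquist = 192,000/2 = 96,000 Hz; 236,137 Hz exceeds it.
Alias = |236,137 − 1×192,000| = |236,137 − 192,000| = 44,137 Hz.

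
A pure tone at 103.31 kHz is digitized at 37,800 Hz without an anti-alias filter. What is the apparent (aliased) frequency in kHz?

10.09 kHz

Nyquist = 37,800/2 = 18,900 Hz; 103,310 Hz exceeds it.
Alias = |103,310 − 3×37,800| = |103,310 − 113,400| = 10,090 Hz = 10.09 kHz.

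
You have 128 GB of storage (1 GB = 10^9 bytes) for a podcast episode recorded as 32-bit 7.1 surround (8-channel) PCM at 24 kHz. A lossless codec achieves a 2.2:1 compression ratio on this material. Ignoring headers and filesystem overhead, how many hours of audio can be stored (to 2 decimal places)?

101.85 hours

Uncompressed byte rate = 24,000 × 4 × 8 = 768,000 bytes/s.
After 2.2:1 compression, effective rate ≈ 349090.91 bytes/s.
Capacity = 128 × 1,000,000,000 = 128,000,000,000 bytes.
128,000,000,000 / effective rate ≈ 366666.67 s → 101.85 hours.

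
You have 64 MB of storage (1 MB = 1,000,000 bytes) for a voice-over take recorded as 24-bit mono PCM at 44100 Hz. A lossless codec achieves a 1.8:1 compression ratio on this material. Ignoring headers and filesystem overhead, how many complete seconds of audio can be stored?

Uncompressed byte rate = 44,100 × 3 × 1 = 132,300 bytes/s.
After 1.8:1 compression, effective rate ≈ 73500 bytes/s.
Capacity = 64 × 1,000,000 = 64,000,000 bytes.
64,000,000 / effective rate ≈ 870.75 s → 870 seconds.

870 seconds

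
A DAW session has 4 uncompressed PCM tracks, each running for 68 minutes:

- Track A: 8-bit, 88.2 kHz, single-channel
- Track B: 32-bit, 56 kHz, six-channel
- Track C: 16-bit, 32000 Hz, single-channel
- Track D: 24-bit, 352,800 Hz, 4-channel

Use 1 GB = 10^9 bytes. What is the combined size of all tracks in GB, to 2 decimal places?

23.38 GB

68 minutes = 4,080 s.
Track A: 88,200 × 4,080 × 1 × 1 = 359,856,000 bytes.
Track B: 56,000 × 4,080 × 4 × 6 = 5,483,520,000 bytes.
Track C: 32,000 × 4,080 × 2 × 1 = 261,120,000 bytes.
Track D: 352,800 × 4,080 × 3 × 4 = 17,273,088,000 bytes.
Total = 23,377,584,000 bytes = 23.38 GB.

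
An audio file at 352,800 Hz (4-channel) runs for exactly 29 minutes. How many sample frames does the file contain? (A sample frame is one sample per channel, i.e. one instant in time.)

613,872,000 sample frames

exactly 29 minutes = 1,740 s.
352,800 samples/s × 1,740 s = 613,872,000 frames.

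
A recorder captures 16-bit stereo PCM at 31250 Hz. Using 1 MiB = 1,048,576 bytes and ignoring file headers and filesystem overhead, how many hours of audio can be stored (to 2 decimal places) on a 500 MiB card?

Uncompressed byte rate = 31,250 × 2 × 2 = 125,000 bytes/s.
Capacity = 500 × 1,048,576 = 524,288,000 bytes.
524,288,000 / 125,000 ≈ 4194.3 s → 1.17 hours.

1.17 hours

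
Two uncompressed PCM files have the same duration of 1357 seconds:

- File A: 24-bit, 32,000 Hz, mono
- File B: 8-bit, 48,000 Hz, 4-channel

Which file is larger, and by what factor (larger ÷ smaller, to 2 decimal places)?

File A: 32,000 × 3 × 1 = 96,000 bytes/s.
File B: 48,000 × 1 × 4 = 192,000 bytes/s.
File B is larger; ratio = 260,544,000 / 130,272,000 = 2.00.

File B, by a factor of 2.00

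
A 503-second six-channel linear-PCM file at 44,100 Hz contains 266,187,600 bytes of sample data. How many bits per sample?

Bytes per sample = 266,187,600 / (44,100 × 503 × 6) = 266,187,600 / 133,093,800 = 2.
Bit depth = 2 × 8 = 16 bits.

16 bits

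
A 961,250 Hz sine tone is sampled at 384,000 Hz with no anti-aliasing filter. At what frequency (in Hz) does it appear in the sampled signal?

190,750 Hz

Nyquist = 384,000/2 = 192,000 Hz; 961,250 Hz exceeds it.
Alias = |961,250 − 3×384,000| = |961,250 − 1,152,000| = 190,750 Hz.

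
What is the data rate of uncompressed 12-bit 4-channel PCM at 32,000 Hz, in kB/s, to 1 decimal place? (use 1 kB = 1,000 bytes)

Bit rate = 32,000 × 12 × 4 = 1,536,000 bits/s.
1,536,000 / 8 = 192,000 B/s = 192.0 kB/s.

192.0 kB/s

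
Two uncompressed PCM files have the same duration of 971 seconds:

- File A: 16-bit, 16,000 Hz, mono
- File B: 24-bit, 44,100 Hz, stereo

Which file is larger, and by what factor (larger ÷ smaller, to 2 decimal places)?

File A: 16,000 × 2 × 1 = 32,000 bytes/s.
File B: 44,100 × 3 × 2 = 264,600 bytes/s.
File B is larger; ratio = 256,926,600 / 31,072,000 = 8.27.

File B, by a factor of 8.27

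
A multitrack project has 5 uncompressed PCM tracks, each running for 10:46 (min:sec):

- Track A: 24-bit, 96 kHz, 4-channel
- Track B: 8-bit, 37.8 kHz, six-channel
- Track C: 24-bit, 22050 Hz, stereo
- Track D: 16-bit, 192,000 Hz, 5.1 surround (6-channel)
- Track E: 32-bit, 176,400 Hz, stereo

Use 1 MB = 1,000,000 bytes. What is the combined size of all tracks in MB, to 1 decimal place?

3376.2 MB

10:46 (min:sec) = 646 s.
Track A: 96,000 × 646 × 3 × 4 = 744,192,000 bytes.
Track B: 37,800 × 646 × 1 × 6 = 146,512,800 bytes.
Track C: 22,050 × 646 × 3 × 2 = 85,465,800 bytes.
Track D: 192,000 × 646 × 2 × 6 = 1,488,384,000 bytes.
Track E: 176,400 × 646 × 4 × 2 = 911,635,200 bytes.
Total = 3,376,189,800 bytes = 3376.2 MB.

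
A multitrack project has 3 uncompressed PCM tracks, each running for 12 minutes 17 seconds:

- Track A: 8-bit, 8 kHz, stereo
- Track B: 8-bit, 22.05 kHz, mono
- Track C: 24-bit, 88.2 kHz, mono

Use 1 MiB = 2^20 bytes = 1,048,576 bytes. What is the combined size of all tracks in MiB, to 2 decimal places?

12 minutes 17 seconds = 737 s.
Track A: 8,000 × 737 × 1 × 2 = 11,792,000 bytes.
Track B: 22,050 × 737 × 1 × 1 = 16,250,850 bytes.
Track C: 88,200 × 737 × 3 × 1 = 195,010,200 bytes.
Total = 223,053,050 bytes = 212.72 MiB.

212.72 MiB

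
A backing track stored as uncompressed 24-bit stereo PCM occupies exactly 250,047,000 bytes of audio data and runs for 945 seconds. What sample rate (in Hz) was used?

Bytes = sample_rate × seconds × bytes_per_sample × channels.
sample_rate = 250,047,000 / (945 × 3 × 2) = 250,047,000 / 5,670 = 44,100 Hz.

44,100 Hz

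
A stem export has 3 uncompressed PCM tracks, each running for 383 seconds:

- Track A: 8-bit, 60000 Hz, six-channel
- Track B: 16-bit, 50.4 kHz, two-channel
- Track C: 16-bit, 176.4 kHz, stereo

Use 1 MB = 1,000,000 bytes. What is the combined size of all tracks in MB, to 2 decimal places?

485.34 MB

Track A: 60,000 × 383 × 1 × 6 = 137,880,000 bytes.
Track B: 50,400 × 383 × 2 × 2 = 77,212,800 bytes.
Track C: 176,400 × 383 × 2 × 2 = 270,244,800 bytes.
Total = 485,337,600 bytes = 485.34 MB.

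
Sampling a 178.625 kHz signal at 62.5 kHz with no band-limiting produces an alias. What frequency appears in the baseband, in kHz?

Nyquist = 62,500/2 = 31,250 Hz; 178,625 Hz exceeds it.
Alias = |178,625 − 3×62,500| = |178,625 − 187,500| = 8,875 Hz = 8.875 kHz.

8.875 kHz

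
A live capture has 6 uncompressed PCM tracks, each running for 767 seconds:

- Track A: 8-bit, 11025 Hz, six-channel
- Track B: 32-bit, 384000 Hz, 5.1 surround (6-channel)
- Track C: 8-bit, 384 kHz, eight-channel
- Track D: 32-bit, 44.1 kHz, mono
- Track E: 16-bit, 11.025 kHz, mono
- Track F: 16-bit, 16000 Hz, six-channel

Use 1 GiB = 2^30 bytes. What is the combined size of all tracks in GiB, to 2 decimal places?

9.10 GiB

Track A: 11,025 × 767 × 1 × 6 = 50,737,050 bytes.
Track B: 384,000 × 767 × 4 × 6 = 7,068,672,000 bytes.
Track C: 384,000 × 767 × 1 × 8 = 2,356,224,000 bytes.
Track D: 44,100 × 767 × 4 × 1 = 135,298,800 bytes.
Track E: 11,025 × 767 × 2 × 1 = 16,912,350 bytes.
Track F: 16,000 × 767 × 2 × 6 = 147,264,000 bytes.
Total = 9,775,108,200 bytes = 9.10 GiB.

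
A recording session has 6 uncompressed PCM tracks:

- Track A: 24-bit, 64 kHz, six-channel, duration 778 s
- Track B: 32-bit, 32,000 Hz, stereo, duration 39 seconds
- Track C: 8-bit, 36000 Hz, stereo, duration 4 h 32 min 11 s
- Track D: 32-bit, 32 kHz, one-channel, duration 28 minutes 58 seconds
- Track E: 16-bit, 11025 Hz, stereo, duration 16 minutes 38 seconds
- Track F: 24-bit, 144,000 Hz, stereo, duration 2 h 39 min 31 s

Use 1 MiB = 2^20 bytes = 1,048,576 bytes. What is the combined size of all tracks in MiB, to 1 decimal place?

10126.0 MiB

Track A: 64,000 × 778 × 3 × 6 = 896,256,000 bytes.
Track B: 32,000 × 39 × 4 × 2 = 9,984,000 bytes.
Track C: 4 h 32 min 11 s = 16,331 s; 36,000 × 16,331 × 1 × 2 = 1,175,832,000 bytes.
Track D: 28 minutes 58 seconds = 1,738 s; 32,000 × 1,738 × 4 × 1 = 222,464,000 bytes.
Track E: 16 minutes 38 seconds = 998 s; 11,025 × 998 × 2 × 2 = 44,011,800 bytes.
Track F: 2 h 39 min 31 s = 9,571 s; 144,000 × 9,571 × 3 × 2 = 8,269,344,000 bytes.
Total = 10,617,891,800 bytes = 10126.0 MiB.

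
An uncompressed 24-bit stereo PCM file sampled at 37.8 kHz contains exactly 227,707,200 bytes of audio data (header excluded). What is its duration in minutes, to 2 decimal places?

16.73 minutes

Byte rate = 37,800 × 3 × 2 = 226,800 bytes/s.
Duration = 227,707,200 / 226,800 = 1,004 s.
1,004 s / 60 = 16.73 minutes.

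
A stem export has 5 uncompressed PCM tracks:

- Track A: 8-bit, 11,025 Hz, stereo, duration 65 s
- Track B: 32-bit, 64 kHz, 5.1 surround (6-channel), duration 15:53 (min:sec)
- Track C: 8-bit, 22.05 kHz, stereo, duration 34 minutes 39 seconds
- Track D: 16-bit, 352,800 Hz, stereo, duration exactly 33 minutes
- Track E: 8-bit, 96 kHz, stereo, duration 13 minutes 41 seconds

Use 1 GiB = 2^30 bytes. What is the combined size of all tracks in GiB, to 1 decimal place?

Track A: 11,025 × 65 × 1 × 2 = 1,433,250 bytes.
Track B: 15:53 (min:sec) = 953 s; 64,000 × 953 × 4 × 6 = 1,463,808,000 bytes.
Track C: 34 minutes 39 seconds = 2,079 s; 22,050 × 2,079 × 1 × 2 = 91,683,900 bytes.
Track D: exactly 33 minutes = 1,980 s; 352,800 × 1,980 × 2 × 2 = 2,794,176,000 bytes.
Track E: 13 minutes 41 seconds = 821 s; 96,000 × 821 × 1 × 2 = 157,632,000 bytes.
Total = 4,508,733,150 bytes = 4.2 GiB.

4.2 GiB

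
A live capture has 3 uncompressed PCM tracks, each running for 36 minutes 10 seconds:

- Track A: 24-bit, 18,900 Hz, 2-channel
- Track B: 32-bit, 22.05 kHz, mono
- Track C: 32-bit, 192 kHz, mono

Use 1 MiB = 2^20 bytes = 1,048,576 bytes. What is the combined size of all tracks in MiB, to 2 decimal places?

36 minutes 10 seconds = 2,170 s.
Track A: 18,900 × 2,170 × 3 × 2 = 246,078,000 bytes.
Track B: 22,050 × 2,170 × 4 × 1 = 191,394,000 bytes.
Track C: 192,000 × 2,170 × 4 × 1 = 1,666,560,000 bytes.
Total = 2,104,032,000 bytes = 2006.56 MiB.

2006.56 MiB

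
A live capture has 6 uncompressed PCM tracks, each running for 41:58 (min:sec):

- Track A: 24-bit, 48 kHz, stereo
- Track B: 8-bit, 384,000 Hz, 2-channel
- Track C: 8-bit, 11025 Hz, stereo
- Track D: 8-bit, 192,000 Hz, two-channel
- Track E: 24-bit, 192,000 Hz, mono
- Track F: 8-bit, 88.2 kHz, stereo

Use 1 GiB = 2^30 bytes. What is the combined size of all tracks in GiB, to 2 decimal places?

5.19 GiB

41:58 (min:sec) = 2,518 s.
Track A: 48,000 × 2,518 × 3 × 2 = 725,184,000 bytes.
Track B: 384,000 × 2,518 × 1 × 2 = 1,933,824,000 bytes.
Track C: 11,025 × 2,518 × 1 × 2 = 55,521,900 bytes.
Track D: 192,000 × 2,518 × 1 × 2 = 966,912,000 bytes.
Track E: 192,000 × 2,518 × 3 × 1 = 1,450,368,000 bytes.
Track F: 88,200 × 2,518 × 1 × 2 = 444,175,200 bytes.
Total = 5,575,985,100 bytes = 5.19 GiB.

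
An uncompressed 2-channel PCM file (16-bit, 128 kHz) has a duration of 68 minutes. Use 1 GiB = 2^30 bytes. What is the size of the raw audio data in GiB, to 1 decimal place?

Duration = 68 minutes = 4,080 s.
Bytes = 128,000 samples/s × 4,080 s × 2 bytes/sample × 2 ch = 2,088,960,000 bytes.
2,088,960,000 / 1,073,741,824 = 1.9 GiB.

1.9 GiB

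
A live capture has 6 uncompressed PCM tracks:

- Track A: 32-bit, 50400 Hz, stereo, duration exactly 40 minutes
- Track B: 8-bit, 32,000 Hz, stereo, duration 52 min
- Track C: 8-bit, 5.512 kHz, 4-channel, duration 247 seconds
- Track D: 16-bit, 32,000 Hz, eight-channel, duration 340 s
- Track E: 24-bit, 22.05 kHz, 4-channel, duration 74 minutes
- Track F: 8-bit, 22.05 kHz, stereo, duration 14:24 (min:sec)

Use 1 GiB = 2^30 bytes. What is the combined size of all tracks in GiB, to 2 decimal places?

2.38 GiB

Track A: exactly 40 minutes = 2,400 s; 50,400 × 2,400 × 4 × 2 = 967,680,000 bytes.
Track B: 52 min = 3,120 s; 32,000 × 3,120 × 1 × 2 = 199,680,000 bytes.
Track C: 5,512 × 247 × 1 × 4 = 5,445,856 bytes.
Track D: 32,000 × 340 × 2 × 8 = 174,080,000 bytes.
Track E: 74 minutes = 4,440 s; 22,050 × 4,440 × 3 × 4 = 1,174,824,000 bytes.
Track F: 14:24 (min:sec) = 864 s; 22,050 × 864 × 1 × 2 = 38,102,400 bytes.
Total = 2,559,812,256 bytes = 2.38 GiB.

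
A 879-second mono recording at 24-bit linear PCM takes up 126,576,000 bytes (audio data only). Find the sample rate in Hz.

Bytes = sample_rate × seconds × bytes_per_sample × channels.
sample_rate = 126,576,000 / (879 × 3 × 1) = 126,576,000 / 2,637 = 48,000 Hz.

48,000 Hz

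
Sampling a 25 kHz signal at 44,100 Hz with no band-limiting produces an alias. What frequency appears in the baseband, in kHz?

19.1 kHz

Nyquist = 44,100/2 = 22,050 Hz; 25,000 Hz exceeds it.
Alias = |25,000 − 1×44,100| = |25,000 − 44,100| = 19,100 Hz = 19.1 kHz.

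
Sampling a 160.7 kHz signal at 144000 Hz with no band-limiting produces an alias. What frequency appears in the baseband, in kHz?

16.7 kHz

Nyquist = 144,000/2 = 72,000 Hz; 160,700 Hz exceeds it.
Alias = |160,700 − 1×144,000| = |160,700 − 144,000| = 16,700 Hz = 16.7 kHz.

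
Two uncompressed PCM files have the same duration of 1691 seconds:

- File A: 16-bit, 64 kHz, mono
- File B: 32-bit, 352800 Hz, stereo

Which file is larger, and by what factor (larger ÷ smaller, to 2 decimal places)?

File A: 64,000 × 2 × 1 = 128,000 bytes/s.
File B: 352,800 × 4 × 2 = 2,822,400 bytes/s.
File B is larger; ratio = 4,772,678,400 / 216,448,000 = 22.05.

File B, by a factor of 22.05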